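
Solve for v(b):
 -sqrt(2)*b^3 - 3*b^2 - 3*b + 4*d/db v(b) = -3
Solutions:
 v(b) = C1 + sqrt(2)*b^4/16 + b^3/4 + 3*b^2/8 - 3*b/4


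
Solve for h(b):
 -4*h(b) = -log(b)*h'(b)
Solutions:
 h(b) = C1*exp(4*li(b))


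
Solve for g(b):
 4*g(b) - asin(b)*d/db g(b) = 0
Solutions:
 g(b) = C1*exp(4*Integral(1/asin(b), b))


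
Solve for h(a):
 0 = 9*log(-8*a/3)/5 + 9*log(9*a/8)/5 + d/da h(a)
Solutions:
 h(a) = C1 - 18*a*log(a)/5 + 9*a*(-log(3) + 2 - I*pi)/5


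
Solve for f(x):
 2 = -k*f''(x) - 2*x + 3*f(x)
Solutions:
 f(x) = C1*exp(-sqrt(3)*x*sqrt(1/k)) + C2*exp(sqrt(3)*x*sqrt(1/k)) + 2*x/3 + 2/3


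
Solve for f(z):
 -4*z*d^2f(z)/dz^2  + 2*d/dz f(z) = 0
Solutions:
 f(z) = C1 + C2*z^(3/2)


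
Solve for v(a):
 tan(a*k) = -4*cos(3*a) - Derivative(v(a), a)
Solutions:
 v(a) = C1 - Piecewise((-log(cos(a*k))/k, Ne(k, 0)), (0, True)) - 4*sin(3*a)/3


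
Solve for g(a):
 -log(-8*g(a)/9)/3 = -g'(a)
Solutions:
 -3*Integral(1/(log(-_y) - 2*log(3) + 3*log(2)), (_y, g(a))) = C1 - a


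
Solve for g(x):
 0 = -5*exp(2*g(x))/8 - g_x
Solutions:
 g(x) = log(-sqrt(1/(C1 + 5*x))) + log(2)
 g(x) = log(1/(C1 + 5*x))/2 + log(2)


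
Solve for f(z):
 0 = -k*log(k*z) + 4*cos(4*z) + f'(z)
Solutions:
 f(z) = C1 + k*z*(log(k*z) - 1) - sin(4*z)


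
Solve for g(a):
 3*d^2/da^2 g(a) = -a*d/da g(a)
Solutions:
 g(a) = C1 + C2*erf(sqrt(6)*a/6)


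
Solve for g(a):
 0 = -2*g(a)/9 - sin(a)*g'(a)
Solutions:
 g(a) = C1*(cos(a) + 1)^(1/9)/(cos(a) - 1)^(1/9)


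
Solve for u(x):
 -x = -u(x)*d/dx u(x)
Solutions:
 u(x) = -sqrt(C1 + x^2)
 u(x) = sqrt(C1 + x^2)


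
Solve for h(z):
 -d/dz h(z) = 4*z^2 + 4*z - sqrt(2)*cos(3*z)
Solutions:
 h(z) = C1 - 4*z^3/3 - 2*z^2 + sqrt(2)*sin(3*z)/3


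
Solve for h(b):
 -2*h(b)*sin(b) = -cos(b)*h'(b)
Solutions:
 h(b) = C1/cos(b)^2


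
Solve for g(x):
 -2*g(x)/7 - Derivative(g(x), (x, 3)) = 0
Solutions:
 g(x) = C3*exp(-2^(1/3)*7^(2/3)*x/7) + (C1*sin(2^(1/3)*sqrt(3)*7^(2/3)*x/14) + C2*cos(2^(1/3)*sqrt(3)*7^(2/3)*x/14))*exp(2^(1/3)*7^(2/3)*x/14)


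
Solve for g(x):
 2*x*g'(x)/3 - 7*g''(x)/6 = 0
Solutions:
 g(x) = C1 + C2*erfi(sqrt(14)*x/7)


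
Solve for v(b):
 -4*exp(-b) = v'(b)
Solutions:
 v(b) = C1 + 4*exp(-b)


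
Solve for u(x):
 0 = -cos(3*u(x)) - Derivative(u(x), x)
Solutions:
 u(x) = -asin((C1 + exp(6*x))/(C1 - exp(6*x)))/3 + pi/3
 u(x) = asin((C1 + exp(6*x))/(C1 - exp(6*x)))/3


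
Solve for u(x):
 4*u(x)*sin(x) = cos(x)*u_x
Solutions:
 u(x) = C1/cos(x)^4


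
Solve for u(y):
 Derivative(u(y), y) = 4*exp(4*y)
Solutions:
 u(y) = C1 + exp(4*y)


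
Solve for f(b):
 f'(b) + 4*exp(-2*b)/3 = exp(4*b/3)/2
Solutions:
 f(b) = C1 + 3*exp(4*b/3)/8 + 2*exp(-2*b)/3


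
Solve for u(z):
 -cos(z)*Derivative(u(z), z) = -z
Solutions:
 u(z) = C1 + Integral(z/cos(z), z)


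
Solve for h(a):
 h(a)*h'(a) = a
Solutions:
 h(a) = -sqrt(C1 + a^2)
 h(a) = sqrt(C1 + a^2)


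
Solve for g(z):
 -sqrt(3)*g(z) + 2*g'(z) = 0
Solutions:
 g(z) = C1*exp(sqrt(3)*z/2)


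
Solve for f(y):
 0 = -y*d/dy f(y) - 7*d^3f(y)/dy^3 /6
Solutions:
 f(y) = C1 + Integral(C2*airyai(-6^(1/3)*7^(2/3)*y/7) + C3*airybi(-6^(1/3)*7^(2/3)*y/7), y)


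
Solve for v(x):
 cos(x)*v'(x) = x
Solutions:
 v(x) = C1 + Integral(x/cos(x), x)


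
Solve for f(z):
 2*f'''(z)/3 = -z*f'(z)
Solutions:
 f(z) = C1 + Integral(C2*airyai(-2^(2/3)*3^(1/3)*z/2) + C3*airybi(-2^(2/3)*3^(1/3)*z/2), z)


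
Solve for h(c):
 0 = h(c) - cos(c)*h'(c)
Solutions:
 h(c) = C1*sqrt(sin(c) + 1)/sqrt(sin(c) - 1)


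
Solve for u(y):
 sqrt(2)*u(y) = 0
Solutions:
 u(y) = 0


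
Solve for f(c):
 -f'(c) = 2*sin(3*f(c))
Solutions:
 f(c) = -acos((-C1 - exp(12*c))/(C1 - exp(12*c)))/3 + 2*pi/3
 f(c) = acos((-C1 - exp(12*c))/(C1 - exp(12*c)))/3


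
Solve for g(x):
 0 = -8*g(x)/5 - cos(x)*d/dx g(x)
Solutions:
 g(x) = C1*(sin(x) - 1)^(4/5)/(sin(x) + 1)^(4/5)


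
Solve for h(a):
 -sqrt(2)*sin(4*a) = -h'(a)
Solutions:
 h(a) = C1 - sqrt(2)*cos(4*a)/4


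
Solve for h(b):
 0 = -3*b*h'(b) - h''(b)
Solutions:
 h(b) = C1 + C2*erf(sqrt(6)*b/2)


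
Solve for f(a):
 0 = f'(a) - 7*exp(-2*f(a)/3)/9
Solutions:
 f(a) = 3*log(-sqrt(C1 + 7*a)) - 6*log(3) + 3*log(6)/2
 f(a) = 3*log(C1 + 7*a)/2 - 6*log(3) + 3*log(6)/2


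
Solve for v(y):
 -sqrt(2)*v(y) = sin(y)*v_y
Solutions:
 v(y) = C1*(cos(y) + 1)^(sqrt(2)/2)/(cos(y) - 1)^(sqrt(2)/2)


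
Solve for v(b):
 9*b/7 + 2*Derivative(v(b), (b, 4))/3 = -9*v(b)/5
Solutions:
 v(b) = -5*b/7 + (C1*sin(15^(3/4)*2^(1/4)*b/10) + C2*cos(15^(3/4)*2^(1/4)*b/10))*exp(-15^(3/4)*2^(1/4)*b/10) + (C3*sin(15^(3/4)*2^(1/4)*b/10) + C4*cos(15^(3/4)*2^(1/4)*b/10))*exp(15^(3/4)*2^(1/4)*b/10)


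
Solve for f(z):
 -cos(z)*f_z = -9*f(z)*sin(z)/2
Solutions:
 f(z) = C1/cos(z)^(9/2)


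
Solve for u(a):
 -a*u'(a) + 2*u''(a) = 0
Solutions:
 u(a) = C1 + C2*erfi(a/2)


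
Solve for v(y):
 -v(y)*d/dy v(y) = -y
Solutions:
 v(y) = -sqrt(C1 + y^2)
 v(y) = sqrt(C1 + y^2)


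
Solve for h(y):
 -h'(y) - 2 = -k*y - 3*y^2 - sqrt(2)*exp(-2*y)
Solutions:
 h(y) = C1 + k*y^2/2 + y^3 - 2*y - sqrt(2)*exp(-2*y)/2


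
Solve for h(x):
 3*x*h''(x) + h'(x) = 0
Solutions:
 h(x) = C1 + C2*x^(2/3)


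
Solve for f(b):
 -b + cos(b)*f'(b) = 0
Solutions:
 f(b) = C1 + Integral(b/cos(b), b)


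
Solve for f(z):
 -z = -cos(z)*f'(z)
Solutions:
 f(z) = C1 + Integral(z/cos(z), z)


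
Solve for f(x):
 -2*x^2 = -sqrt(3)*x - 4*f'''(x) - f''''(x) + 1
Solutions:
 f(x) = C1 + C2*x + C3*x^2 + C4*exp(-4*x) + x^5/120 + x^4*(-sqrt(3) - 1)/96 + x^3*(sqrt(3) + 5)/96


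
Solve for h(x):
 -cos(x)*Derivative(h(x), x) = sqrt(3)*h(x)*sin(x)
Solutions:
 h(x) = C1*cos(x)^(sqrt(3))


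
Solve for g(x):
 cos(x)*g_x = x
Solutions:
 g(x) = C1 + Integral(x/cos(x), x)


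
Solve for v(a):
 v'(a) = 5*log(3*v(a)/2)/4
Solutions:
 4*Integral(1/(-log(_y) - log(3) + log(2)), (_y, v(a)))/5 = C1 - a


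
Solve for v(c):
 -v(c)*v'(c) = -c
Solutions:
 v(c) = -sqrt(C1 + c^2)
 v(c) = sqrt(C1 + c^2)


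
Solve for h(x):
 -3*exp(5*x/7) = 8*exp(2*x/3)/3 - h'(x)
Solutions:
 h(x) = C1 + 21*exp(5*x/7)/5 + 4*exp(2*x/3)


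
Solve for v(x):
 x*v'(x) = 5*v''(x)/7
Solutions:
 v(x) = C1 + C2*erfi(sqrt(70)*x/10)


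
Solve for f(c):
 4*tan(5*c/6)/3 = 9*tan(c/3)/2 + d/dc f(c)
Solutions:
 f(c) = C1 + 27*log(cos(c/3))/2 - 8*log(cos(5*c/6))/5


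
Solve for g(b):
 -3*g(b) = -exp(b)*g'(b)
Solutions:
 g(b) = C1*exp(-3*exp(-b))


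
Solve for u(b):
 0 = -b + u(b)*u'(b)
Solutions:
 u(b) = -sqrt(C1 + b^2)
 u(b) = sqrt(C1 + b^2)


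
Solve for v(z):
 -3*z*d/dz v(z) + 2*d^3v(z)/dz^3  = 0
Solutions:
 v(z) = C1 + Integral(C2*airyai(2^(2/3)*3^(1/3)*z/2) + C3*airybi(2^(2/3)*3^(1/3)*z/2), z)


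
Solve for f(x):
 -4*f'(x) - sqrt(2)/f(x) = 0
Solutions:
 f(x) = -sqrt(C1 - 2*sqrt(2)*x)/2
 f(x) = sqrt(C1 - 2*sqrt(2)*x)/2


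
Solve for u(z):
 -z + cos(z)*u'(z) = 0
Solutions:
 u(z) = C1 + Integral(z/cos(z), z)


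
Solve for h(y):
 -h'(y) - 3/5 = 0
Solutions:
 h(y) = C1 - 3*y/5


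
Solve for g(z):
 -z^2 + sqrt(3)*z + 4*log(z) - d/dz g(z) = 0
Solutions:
 g(z) = C1 - z^3/3 + sqrt(3)*z^2/2 + 4*z*log(z) - 4*z


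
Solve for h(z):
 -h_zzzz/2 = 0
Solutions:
 h(z) = C1 + C2*z + C3*z^2 + C4*z^3


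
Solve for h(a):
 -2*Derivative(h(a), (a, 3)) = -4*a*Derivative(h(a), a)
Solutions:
 h(a) = C1 + Integral(C2*airyai(2^(1/3)*a) + C3*airybi(2^(1/3)*a), a)


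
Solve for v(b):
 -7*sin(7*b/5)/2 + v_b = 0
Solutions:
 v(b) = C1 - 5*cos(7*b/5)/2


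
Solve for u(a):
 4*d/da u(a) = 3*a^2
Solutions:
 u(a) = C1 + a^3/4


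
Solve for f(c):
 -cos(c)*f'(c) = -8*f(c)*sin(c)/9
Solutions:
 f(c) = C1/cos(c)^(8/9)


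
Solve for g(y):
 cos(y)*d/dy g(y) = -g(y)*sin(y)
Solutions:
 g(y) = C1*cos(y)


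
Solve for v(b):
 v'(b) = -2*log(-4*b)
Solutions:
 v(b) = C1 - 2*b*log(-b) + 2*b*(1 - 2*log(2))


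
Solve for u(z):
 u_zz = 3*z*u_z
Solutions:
 u(z) = C1 + C2*erfi(sqrt(6)*z/2)


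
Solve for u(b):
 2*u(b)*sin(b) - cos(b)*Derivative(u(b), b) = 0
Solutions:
 u(b) = C1/cos(b)^2


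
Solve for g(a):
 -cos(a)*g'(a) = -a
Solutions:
 g(a) = C1 + Integral(a/cos(a), a)


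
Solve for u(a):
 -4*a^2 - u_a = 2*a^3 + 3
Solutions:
 u(a) = C1 - a^4/2 - 4*a^3/3 - 3*a


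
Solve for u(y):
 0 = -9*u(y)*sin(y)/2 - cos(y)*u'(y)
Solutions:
 u(y) = C1*cos(y)^(9/2)


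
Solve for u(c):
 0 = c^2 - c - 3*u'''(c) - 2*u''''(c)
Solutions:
 u(c) = C1 + C2*c + C3*c^2 + C4*exp(-3*c/2) + c^5/180 - 7*c^4/216 + 7*c^3/81


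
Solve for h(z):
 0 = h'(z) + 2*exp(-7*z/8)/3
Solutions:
 h(z) = C1 + 16*exp(-7*z/8)/21


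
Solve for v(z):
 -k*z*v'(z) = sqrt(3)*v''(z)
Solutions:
 v(z) = Piecewise((-sqrt(2)*3^(1/4)*sqrt(pi)*C1*erf(sqrt(2)*3^(3/4)*sqrt(k)*z/6)/(2*sqrt(k)) - C2, (k > 0) | (k < 0)), (-C1*z - C2, True))


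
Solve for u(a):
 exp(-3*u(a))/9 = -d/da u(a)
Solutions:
 u(a) = log(C1 - a/3)/3
 u(a) = log((-1 - sqrt(3)*I)*(C1 - a/3)^(1/3)/2)
 u(a) = log((-1 + sqrt(3)*I)*(C1 - a/3)^(1/3)/2)


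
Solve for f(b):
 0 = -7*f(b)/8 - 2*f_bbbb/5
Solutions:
 f(b) = (C1*sin(sqrt(2)*35^(1/4)*b/4) + C2*cos(sqrt(2)*35^(1/4)*b/4))*exp(-sqrt(2)*35^(1/4)*b/4) + (C3*sin(sqrt(2)*35^(1/4)*b/4) + C4*cos(sqrt(2)*35^(1/4)*b/4))*exp(sqrt(2)*35^(1/4)*b/4)


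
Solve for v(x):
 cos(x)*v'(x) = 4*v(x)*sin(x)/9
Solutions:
 v(x) = C1/cos(x)^(4/9)


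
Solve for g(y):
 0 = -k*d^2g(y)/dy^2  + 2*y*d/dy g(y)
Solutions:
 g(y) = C1 + C2*erf(y*sqrt(-1/k))/sqrt(-1/k)


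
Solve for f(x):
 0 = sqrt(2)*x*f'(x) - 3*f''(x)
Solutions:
 f(x) = C1 + C2*erfi(2^(3/4)*sqrt(3)*x/6)


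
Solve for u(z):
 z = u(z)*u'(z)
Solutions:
 u(z) = -sqrt(C1 + z^2)
 u(z) = sqrt(C1 + z^2)


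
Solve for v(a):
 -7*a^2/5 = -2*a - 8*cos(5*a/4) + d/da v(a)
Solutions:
 v(a) = C1 - 7*a^3/15 + a^2 + 32*sin(5*a/4)/5


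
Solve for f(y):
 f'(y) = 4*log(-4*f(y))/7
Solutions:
 -7*Integral(1/(log(-_y) + 2*log(2)), (_y, f(y)))/4 = C1 - y


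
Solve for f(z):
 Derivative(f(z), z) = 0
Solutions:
 f(z) = C1


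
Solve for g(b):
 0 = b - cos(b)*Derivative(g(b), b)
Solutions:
 g(b) = C1 + Integral(b/cos(b), b)


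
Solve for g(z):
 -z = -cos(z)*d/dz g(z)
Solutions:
 g(z) = C1 + Integral(z/cos(z), z)


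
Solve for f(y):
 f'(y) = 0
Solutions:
 f(y) = C1


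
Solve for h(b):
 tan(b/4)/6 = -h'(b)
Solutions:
 h(b) = C1 + 2*log(cos(b/4))/3


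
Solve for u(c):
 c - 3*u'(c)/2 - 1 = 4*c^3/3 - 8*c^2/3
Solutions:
 u(c) = C1 - 2*c^4/9 + 16*c^3/27 + c^2/3 - 2*c/3


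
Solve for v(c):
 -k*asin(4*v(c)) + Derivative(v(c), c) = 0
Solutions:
 Integral(1/asin(4*_y), (_y, v(c))) = C1 + c*k


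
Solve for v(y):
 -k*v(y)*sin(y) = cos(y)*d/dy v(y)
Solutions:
 v(y) = C1*exp(k*log(cos(y)))


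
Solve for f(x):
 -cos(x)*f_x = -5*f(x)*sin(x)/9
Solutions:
 f(x) = C1/cos(x)^(5/9)


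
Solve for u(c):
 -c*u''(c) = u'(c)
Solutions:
 u(c) = C1 + C2*log(c)


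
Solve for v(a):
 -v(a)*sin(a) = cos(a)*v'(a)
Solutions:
 v(a) = C1*cos(a)


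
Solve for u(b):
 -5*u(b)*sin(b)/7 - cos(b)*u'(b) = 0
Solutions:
 u(b) = C1*cos(b)^(5/7)


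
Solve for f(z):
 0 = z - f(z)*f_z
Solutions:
 f(z) = -sqrt(C1 + z^2)
 f(z) = sqrt(C1 + z^2)


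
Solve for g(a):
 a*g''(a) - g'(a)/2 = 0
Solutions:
 g(a) = C1 + C2*a^(3/2)


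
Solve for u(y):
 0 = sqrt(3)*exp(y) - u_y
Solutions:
 u(y) = C1 + sqrt(3)*exp(y)


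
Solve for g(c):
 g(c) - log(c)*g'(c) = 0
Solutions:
 g(c) = C1*exp(li(c))


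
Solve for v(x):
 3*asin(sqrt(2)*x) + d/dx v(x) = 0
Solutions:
 v(x) = C1 - 3*x*asin(sqrt(2)*x) - 3*sqrt(2)*sqrt(1 - 2*x^2)/2


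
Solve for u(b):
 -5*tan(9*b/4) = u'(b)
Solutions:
 u(b) = C1 + 20*log(cos(9*b/4))/9


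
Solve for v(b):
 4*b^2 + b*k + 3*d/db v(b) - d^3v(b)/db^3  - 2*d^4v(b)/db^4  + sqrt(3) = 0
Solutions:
 v(b) = C1 + C4*exp(b) - 4*b^3/9 - b^2*k/6 - 8*b/9 - sqrt(3)*b/3 + (C2*sin(sqrt(15)*b/4) + C3*cos(sqrt(15)*b/4))*exp(-3*b/4)


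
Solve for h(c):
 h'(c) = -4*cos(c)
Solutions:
 h(c) = C1 - 4*sin(c)


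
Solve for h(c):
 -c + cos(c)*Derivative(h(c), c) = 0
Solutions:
 h(c) = C1 + Integral(c/cos(c), c)


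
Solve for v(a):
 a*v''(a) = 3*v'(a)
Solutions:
 v(a) = C1 + C2*a^4


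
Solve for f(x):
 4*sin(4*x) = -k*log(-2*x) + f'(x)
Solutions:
 f(x) = C1 + k*x*(log(-x) - 1) + k*x*log(2) - cos(4*x)


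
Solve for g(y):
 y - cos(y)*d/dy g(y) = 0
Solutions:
 g(y) = C1 + Integral(y/cos(y), y)


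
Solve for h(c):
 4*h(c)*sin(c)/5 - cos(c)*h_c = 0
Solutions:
 h(c) = C1/cos(c)^(4/5)


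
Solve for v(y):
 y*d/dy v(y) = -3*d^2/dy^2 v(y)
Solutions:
 v(y) = C1 + C2*erf(sqrt(6)*y/6)


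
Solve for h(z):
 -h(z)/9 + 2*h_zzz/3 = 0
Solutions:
 h(z) = C3*exp(6^(2/3)*z/6) + (C1*sin(2^(2/3)*3^(1/6)*z/4) + C2*cos(2^(2/3)*3^(1/6)*z/4))*exp(-6^(2/3)*z/12)


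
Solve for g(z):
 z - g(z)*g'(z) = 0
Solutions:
 g(z) = -sqrt(C1 + z^2)
 g(z) = sqrt(C1 + z^2)


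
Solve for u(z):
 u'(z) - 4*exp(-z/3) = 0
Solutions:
 u(z) = C1 - 12*exp(-z/3)


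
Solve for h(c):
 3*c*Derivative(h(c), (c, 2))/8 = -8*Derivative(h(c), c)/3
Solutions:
 h(c) = C1 + C2/c^(55/9)


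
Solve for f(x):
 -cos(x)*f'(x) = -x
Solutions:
 f(x) = C1 + Integral(x/cos(x), x)


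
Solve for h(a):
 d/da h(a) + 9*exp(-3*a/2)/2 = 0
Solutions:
 h(a) = C1 + 3*exp(-3*a/2)


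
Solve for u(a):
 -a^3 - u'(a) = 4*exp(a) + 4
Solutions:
 u(a) = C1 - a^4/4 - 4*a - 4*exp(a)


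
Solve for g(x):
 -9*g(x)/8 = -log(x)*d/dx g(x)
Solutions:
 g(x) = C1*exp(9*li(x)/8)


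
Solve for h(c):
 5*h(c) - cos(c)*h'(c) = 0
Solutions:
 h(c) = C1*sqrt(sin(c) + 1)*(sin(c)^2 + 2*sin(c) + 1)/(sqrt(sin(c) - 1)*(sin(c)^2 - 2*sin(c) + 1))


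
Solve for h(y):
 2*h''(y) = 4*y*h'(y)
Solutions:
 h(y) = C1 + C2*erfi(y)


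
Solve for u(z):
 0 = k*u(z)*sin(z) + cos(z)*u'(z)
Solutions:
 u(z) = C1*exp(k*log(cos(z)))


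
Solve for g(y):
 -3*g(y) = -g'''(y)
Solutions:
 g(y) = C3*exp(3^(1/3)*y) + (C1*sin(3^(5/6)*y/2) + C2*cos(3^(5/6)*y/2))*exp(-3^(1/3)*y/2)


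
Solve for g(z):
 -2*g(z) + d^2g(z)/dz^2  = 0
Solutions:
 g(z) = C1*exp(-sqrt(2)*z) + C2*exp(sqrt(2)*z)


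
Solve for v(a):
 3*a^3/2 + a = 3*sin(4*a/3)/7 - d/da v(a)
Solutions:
 v(a) = C1 - 3*a^4/8 - a^2/2 - 9*cos(4*a/3)/28


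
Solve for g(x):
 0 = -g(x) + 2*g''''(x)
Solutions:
 g(x) = C1*exp(-2^(3/4)*x/2) + C2*exp(2^(3/4)*x/2) + C3*sin(2^(3/4)*x/2) + C4*cos(2^(3/4)*x/2)


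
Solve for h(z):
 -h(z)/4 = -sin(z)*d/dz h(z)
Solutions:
 h(z) = C1*(cos(z) - 1)^(1/8)/(cos(z) + 1)^(1/8)


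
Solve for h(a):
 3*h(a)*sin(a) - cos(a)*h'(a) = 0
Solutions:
 h(a) = C1/cos(a)^3


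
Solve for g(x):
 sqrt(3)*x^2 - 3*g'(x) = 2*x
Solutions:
 g(x) = C1 + sqrt(3)*x^3/9 - x^2/3


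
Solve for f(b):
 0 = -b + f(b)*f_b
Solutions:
 f(b) = -sqrt(C1 + b^2)
 f(b) = sqrt(C1 + b^2)


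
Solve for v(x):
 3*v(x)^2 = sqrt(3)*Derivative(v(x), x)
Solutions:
 v(x) = -1/(C1 + sqrt(3)*x)


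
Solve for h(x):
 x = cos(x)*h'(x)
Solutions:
 h(x) = C1 + Integral(x/cos(x), x)


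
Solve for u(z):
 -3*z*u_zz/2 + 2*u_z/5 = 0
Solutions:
 u(z) = C1 + C2*z^(19/15)


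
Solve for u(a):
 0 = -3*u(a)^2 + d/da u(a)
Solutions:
 u(a) = -1/(C1 + 3*a)


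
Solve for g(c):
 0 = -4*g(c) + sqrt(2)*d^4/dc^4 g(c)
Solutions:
 g(c) = C1*exp(-2^(3/8)*c) + C2*exp(2^(3/8)*c) + C3*sin(2^(3/8)*c) + C4*cos(2^(3/8)*c)


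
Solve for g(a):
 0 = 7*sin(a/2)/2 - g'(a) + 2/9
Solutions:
 g(a) = C1 + 2*a/9 - 7*cos(a/2)


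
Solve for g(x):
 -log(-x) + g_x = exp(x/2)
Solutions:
 g(x) = C1 + x*log(-x) - x + 2*exp(x/2)


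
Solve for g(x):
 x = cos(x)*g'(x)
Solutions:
 g(x) = C1 + Integral(x/cos(x), x)


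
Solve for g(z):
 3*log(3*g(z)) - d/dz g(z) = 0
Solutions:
 -Integral(1/(log(_y) + log(3)), (_y, g(z)))/3 = C1 - z


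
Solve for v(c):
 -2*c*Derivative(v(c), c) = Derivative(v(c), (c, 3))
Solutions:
 v(c) = C1 + Integral(C2*airyai(-2^(1/3)*c) + C3*airybi(-2^(1/3)*c), c)


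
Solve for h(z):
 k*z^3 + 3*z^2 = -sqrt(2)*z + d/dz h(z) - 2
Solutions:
 h(z) = C1 + k*z^4/4 + z^3 + sqrt(2)*z^2/2 + 2*z


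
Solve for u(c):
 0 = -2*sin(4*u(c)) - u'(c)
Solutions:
 u(c) = -acos((-C1 - exp(16*c))/(C1 - exp(16*c)))/4 + pi/2
 u(c) = acos((-C1 - exp(16*c))/(C1 - exp(16*c)))/4


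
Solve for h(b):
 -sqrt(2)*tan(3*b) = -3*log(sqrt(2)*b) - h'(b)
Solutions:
 h(b) = C1 - 3*b*log(b) - 3*b*log(2)/2 + 3*b - sqrt(2)*log(cos(3*b))/3


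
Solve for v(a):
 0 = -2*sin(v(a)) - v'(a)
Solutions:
 v(a) = -acos((-C1 - exp(4*a))/(C1 - exp(4*a))) + 2*pi
 v(a) = acos((-C1 - exp(4*a))/(C1 - exp(4*a)))


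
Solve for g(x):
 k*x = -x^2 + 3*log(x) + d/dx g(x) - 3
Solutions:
 g(x) = C1 + k*x^2/2 + x^3/3 - 3*x*log(x) + 6*x


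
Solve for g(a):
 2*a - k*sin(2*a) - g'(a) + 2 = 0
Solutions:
 g(a) = C1 + a^2 + 2*a + k*cos(2*a)/2


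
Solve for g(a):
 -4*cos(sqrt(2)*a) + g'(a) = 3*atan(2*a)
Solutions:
 g(a) = C1 + 3*a*atan(2*a) - 3*log(4*a^2 + 1)/4 + 2*sqrt(2)*sin(sqrt(2)*a)


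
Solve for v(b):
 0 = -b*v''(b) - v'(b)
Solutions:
 v(b) = C1 + C2*log(b)


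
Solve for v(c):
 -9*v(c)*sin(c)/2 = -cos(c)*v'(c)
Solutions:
 v(c) = C1/cos(c)^(9/2)


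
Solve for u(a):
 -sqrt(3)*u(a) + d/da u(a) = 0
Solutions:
 u(a) = C1*exp(sqrt(3)*a)


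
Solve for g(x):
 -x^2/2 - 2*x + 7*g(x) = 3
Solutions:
 g(x) = x^2/14 + 2*x/7 + 3/7


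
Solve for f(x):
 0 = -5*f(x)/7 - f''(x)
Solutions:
 f(x) = C1*sin(sqrt(35)*x/7) + C2*cos(sqrt(35)*x/7)


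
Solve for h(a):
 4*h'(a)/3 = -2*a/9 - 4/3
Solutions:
 h(a) = C1 - a^2/12 - a


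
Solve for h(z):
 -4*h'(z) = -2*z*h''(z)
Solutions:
 h(z) = C1 + C2*z^3


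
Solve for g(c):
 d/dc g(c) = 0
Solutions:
 g(c) = C1


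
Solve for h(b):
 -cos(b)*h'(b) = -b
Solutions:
 h(b) = C1 + Integral(b/cos(b), b)


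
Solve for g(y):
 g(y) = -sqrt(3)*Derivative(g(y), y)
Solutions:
 g(y) = C1*exp(-sqrt(3)*y/3)


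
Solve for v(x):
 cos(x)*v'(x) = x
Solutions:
 v(x) = C1 + Integral(x/cos(x), x)


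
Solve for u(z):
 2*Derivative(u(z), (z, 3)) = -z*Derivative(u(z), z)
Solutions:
 u(z) = C1 + Integral(C2*airyai(-2^(2/3)*z/2) + C3*airybi(-2^(2/3)*z/2), z)


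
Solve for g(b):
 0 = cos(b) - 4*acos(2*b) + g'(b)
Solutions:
 g(b) = C1 + 4*b*acos(2*b) - 2*sqrt(1 - 4*b^2) - sin(b)


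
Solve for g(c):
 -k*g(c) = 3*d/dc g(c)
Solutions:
 g(c) = C1*exp(-c*k/3)


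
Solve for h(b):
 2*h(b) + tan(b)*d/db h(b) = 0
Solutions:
 h(b) = C1/sin(b)^2


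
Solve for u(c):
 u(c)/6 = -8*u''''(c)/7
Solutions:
 u(c) = (C1*sin(sqrt(2)*3^(3/4)*7^(1/4)*c/12) + C2*cos(sqrt(2)*3^(3/4)*7^(1/4)*c/12))*exp(-sqrt(2)*3^(3/4)*7^(1/4)*c/12) + (C3*sin(sqrt(2)*3^(3/4)*7^(1/4)*c/12) + C4*cos(sqrt(2)*3^(3/4)*7^(1/4)*c/12))*exp(sqrt(2)*3^(3/4)*7^(1/4)*c/12)


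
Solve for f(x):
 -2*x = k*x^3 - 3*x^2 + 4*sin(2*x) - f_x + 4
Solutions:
 f(x) = C1 + k*x^4/4 - x^3 + x^2 + 4*x - 2*cos(2*x)


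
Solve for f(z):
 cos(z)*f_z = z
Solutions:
 f(z) = C1 + Integral(z/cos(z), z)


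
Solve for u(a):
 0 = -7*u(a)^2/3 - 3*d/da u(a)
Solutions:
 u(a) = 9/(C1 + 7*a)


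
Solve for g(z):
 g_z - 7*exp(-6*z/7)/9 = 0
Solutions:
 g(z) = C1 - 49*exp(-6*z/7)/54


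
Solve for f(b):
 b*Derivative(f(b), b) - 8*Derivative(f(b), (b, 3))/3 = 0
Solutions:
 f(b) = C1 + Integral(C2*airyai(3^(1/3)*b/2) + C3*airybi(3^(1/3)*b/2), b)


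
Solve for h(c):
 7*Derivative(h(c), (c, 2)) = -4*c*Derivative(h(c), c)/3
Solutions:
 h(c) = C1 + C2*erf(sqrt(42)*c/21)


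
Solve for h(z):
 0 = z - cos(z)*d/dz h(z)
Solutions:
 h(z) = C1 + Integral(z/cos(z), z)


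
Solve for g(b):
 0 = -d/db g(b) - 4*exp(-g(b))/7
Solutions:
 g(b) = log(C1 - 4*b/7)


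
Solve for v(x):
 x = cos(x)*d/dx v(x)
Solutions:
 v(x) = C1 + Integral(x/cos(x), x)


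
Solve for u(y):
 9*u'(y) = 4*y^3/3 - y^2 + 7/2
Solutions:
 u(y) = C1 + y^4/27 - y^3/27 + 7*y/18


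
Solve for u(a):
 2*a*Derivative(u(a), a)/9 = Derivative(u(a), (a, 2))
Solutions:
 u(a) = C1 + C2*erfi(a/3)


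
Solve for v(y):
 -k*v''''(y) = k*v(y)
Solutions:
 v(y) = (C1*sin(sqrt(2)*y/2) + C2*cos(sqrt(2)*y/2))*exp(-sqrt(2)*y/2) + (C3*sin(sqrt(2)*y/2) + C4*cos(sqrt(2)*y/2))*exp(sqrt(2)*y/2)


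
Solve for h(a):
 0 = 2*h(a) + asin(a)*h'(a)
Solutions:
 h(a) = C1*exp(-2*Integral(1/asin(a), a))


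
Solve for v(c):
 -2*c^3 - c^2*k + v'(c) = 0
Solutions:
 v(c) = C1 + c^4/2 + c^3*k/3


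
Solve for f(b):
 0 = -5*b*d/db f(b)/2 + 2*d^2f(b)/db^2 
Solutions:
 f(b) = C1 + C2*erfi(sqrt(10)*b/4)


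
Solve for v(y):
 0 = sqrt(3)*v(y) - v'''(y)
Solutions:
 v(y) = C3*exp(3^(1/6)*y) + (C1*sin(3^(2/3)*y/2) + C2*cos(3^(2/3)*y/2))*exp(-3^(1/6)*y/2)


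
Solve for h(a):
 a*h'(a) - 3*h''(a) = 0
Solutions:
 h(a) = C1 + C2*erfi(sqrt(6)*a/6)


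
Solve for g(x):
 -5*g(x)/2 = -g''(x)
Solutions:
 g(x) = C1*exp(-sqrt(10)*x/2) + C2*exp(sqrt(10)*x/2)


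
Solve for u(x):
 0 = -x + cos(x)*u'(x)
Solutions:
 u(x) = C1 + Integral(x/cos(x), x)


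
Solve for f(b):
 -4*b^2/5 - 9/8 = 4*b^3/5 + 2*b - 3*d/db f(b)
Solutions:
 f(b) = C1 + b^4/15 + 4*b^3/45 + b^2/3 + 3*b/8


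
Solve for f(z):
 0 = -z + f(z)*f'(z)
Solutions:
 f(z) = -sqrt(C1 + z^2)
 f(z) = sqrt(C1 + z^2)


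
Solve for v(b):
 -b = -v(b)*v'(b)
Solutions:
 v(b) = -sqrt(C1 + b^2)
 v(b) = sqrt(C1 + b^2)


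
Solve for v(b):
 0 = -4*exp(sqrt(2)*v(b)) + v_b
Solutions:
 v(b) = sqrt(2)*(2*log(-1/(C1 + 4*b)) - log(2))/4


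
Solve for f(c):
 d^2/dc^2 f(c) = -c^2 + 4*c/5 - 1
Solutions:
 f(c) = C1 + C2*c - c^4/12 + 2*c^3/15 - c^2/2


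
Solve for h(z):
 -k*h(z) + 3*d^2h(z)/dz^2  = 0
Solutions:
 h(z) = C1*exp(-sqrt(3)*sqrt(k)*z/3) + C2*exp(sqrt(3)*sqrt(k)*z/3)


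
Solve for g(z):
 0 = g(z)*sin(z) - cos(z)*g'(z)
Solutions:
 g(z) = C1/cos(z)


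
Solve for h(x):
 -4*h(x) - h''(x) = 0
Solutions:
 h(x) = C1*sin(2*x) + C2*cos(2*x)


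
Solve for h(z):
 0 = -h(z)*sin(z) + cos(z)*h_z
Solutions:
 h(z) = C1/cos(z)


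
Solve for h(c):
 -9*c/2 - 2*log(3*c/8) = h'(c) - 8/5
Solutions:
 h(c) = C1 - 9*c^2/4 - 2*c*log(c) - 2*c*log(3) + 18*c/5 + 6*c*log(2)


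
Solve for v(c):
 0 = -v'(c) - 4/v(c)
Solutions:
 v(c) = -sqrt(C1 - 8*c)
 v(c) = sqrt(C1 - 8*c)


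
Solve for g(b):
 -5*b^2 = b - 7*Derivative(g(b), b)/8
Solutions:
 g(b) = C1 + 40*b^3/21 + 4*b^2/7


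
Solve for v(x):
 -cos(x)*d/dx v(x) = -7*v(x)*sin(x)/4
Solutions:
 v(x) = C1/cos(x)^(7/4)


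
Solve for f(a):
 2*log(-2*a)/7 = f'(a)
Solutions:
 f(a) = C1 + 2*a*log(-a)/7 + 2*a*(-1 + log(2))/7


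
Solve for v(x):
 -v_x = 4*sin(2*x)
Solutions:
 v(x) = C1 + 2*cos(2*x)


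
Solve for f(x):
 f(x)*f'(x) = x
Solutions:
 f(x) = -sqrt(C1 + x^2)
 f(x) = sqrt(C1 + x^2)


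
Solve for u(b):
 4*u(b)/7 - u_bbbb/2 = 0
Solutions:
 u(b) = C1*exp(-14^(3/4)*b/7) + C2*exp(14^(3/4)*b/7) + C3*sin(14^(3/4)*b/7) + C4*cos(14^(3/4)*b/7)


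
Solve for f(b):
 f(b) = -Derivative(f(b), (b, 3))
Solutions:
 f(b) = C3*exp(-b) + (C1*sin(sqrt(3)*b/2) + C2*cos(sqrt(3)*b/2))*exp(b/2)


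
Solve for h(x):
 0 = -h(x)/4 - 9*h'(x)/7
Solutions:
 h(x) = C1*exp(-7*x/36)


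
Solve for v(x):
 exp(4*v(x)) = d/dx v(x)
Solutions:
 v(x) = log(-(-1/(C1 + 4*x))^(1/4))
 v(x) = log(-1/(C1 + 4*x))/4
 v(x) = log(-I*(-1/(C1 + 4*x))^(1/4))
 v(x) = log(I*(-1/(C1 + 4*x))^(1/4))


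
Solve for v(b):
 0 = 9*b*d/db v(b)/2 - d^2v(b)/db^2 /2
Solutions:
 v(b) = C1 + C2*erfi(3*sqrt(2)*b/2)


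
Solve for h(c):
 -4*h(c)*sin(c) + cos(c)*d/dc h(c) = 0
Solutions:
 h(c) = C1/cos(c)^4


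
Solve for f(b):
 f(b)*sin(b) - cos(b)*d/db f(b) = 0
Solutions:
 f(b) = C1/cos(b)


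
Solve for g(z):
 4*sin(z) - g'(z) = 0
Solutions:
 g(z) = C1 - 4*cos(z)


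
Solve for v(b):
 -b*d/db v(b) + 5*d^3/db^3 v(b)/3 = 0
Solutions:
 v(b) = C1 + Integral(C2*airyai(3^(1/3)*5^(2/3)*b/5) + C3*airybi(3^(1/3)*5^(2/3)*b/5), b)


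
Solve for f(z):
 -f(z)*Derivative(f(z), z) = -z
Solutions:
 f(z) = -sqrt(C1 + z^2)
 f(z) = sqrt(C1 + z^2)


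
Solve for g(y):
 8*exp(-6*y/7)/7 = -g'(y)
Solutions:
 g(y) = C1 + 4*exp(-6*y/7)/3


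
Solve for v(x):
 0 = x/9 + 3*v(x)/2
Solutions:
 v(x) = -2*x/27


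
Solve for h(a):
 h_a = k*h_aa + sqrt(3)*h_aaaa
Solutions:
 h(a) = C1 + C2*exp(a*(-2*6^(1/3)*k/(sqrt(4*sqrt(3)*k^3 + 81) + 9)^(1/3) + 2^(2/3)*3^(1/6)*(sqrt(4*sqrt(3)*k^3 + 81) + 9)^(1/3))/6) + C3*exp(a*(-16*sqrt(3)*k/((-2^(2/3)*3^(1/6) + 6^(2/3)*I)*(sqrt(4*sqrt(3)*k^3 + 81) + 9)^(1/3)) - 2^(2/3)*3^(1/6)*(sqrt(4*sqrt(3)*k^3 + 81) + 9)^(1/3) + 6^(2/3)*I*(sqrt(4*sqrt(3)*k^3 + 81) + 9)^(1/3))/12) + C4*exp(a*(16*sqrt(3)*k/((2^(2/3)*3^(1/6) + 6^(2/3)*I)*(sqrt(4*sqrt(3)*k^3 + 81) + 9)^(1/3)) - 2^(2/3)*3^(1/6)*(sqrt(4*sqrt(3)*k^3 + 81) + 9)^(1/3) - 6^(2/3)*I*(sqrt(4*sqrt(3)*k^3 + 81) + 9)^(1/3))/12)


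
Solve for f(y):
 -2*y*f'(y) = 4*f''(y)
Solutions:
 f(y) = C1 + C2*erf(y/2)


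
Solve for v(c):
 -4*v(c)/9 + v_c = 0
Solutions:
 v(c) = C1*exp(4*c/9)


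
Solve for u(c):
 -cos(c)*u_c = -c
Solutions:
 u(c) = C1 + Integral(c/cos(c), c)


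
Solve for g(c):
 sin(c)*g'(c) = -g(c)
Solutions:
 g(c) = C1*sqrt(cos(c) + 1)/sqrt(cos(c) - 1)


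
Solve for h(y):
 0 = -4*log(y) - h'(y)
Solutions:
 h(y) = C1 - 4*y*log(y) + 4*y


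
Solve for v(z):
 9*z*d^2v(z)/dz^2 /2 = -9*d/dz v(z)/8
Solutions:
 v(z) = C1 + C2*z^(3/4)


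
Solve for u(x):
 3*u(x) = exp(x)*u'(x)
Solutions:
 u(x) = C1*exp(-3*exp(-x))


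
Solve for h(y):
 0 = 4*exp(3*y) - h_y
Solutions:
 h(y) = C1 + 4*exp(3*y)/3


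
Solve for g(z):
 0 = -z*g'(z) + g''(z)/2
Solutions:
 g(z) = C1 + C2*erfi(z)


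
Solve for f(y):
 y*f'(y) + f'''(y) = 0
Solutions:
 f(y) = C1 + Integral(C2*airyai(-y) + C3*airybi(-y), y)


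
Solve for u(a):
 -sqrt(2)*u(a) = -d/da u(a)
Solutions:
 u(a) = C1*exp(sqrt(2)*a)


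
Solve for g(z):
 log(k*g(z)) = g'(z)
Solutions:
 li(k*g(z))/k = C1 + z


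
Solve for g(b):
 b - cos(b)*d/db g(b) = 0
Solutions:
 g(b) = C1 + Integral(b/cos(b), b)


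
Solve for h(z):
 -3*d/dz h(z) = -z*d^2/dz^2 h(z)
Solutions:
 h(z) = C1 + C2*z^4


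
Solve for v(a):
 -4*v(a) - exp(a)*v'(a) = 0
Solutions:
 v(a) = C1*exp(4*exp(-a))


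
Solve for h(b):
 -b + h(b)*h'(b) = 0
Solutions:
 h(b) = -sqrt(C1 + b^2)
 h(b) = sqrt(C1 + b^2)


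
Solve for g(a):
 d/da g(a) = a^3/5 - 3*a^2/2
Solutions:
 g(a) = C1 + a^4/20 - a^3/2


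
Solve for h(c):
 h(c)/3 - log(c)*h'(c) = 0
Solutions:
 h(c) = C1*exp(li(c)/3)


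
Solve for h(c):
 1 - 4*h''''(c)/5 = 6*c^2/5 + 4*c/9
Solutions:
 h(c) = C1 + C2*c + C3*c^2 + C4*c^3 - c^6/240 - c^5/216 + 5*c^4/96


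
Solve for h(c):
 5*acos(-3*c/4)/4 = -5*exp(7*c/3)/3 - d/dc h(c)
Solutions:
 h(c) = C1 - 5*c*acos(-3*c/4)/4 - 5*sqrt(16 - 9*c^2)/12 - 5*exp(7*c/3)/7


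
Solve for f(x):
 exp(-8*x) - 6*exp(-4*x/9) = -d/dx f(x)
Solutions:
 f(x) = C1 + exp(-8*x)/8 - 27*exp(-4*x/9)/2


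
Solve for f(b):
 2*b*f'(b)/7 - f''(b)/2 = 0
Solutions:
 f(b) = C1 + C2*erfi(sqrt(14)*b/7)


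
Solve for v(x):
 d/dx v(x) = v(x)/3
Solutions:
 v(x) = C1*exp(x/3)


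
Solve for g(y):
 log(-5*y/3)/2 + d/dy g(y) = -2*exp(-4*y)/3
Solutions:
 g(y) = C1 - y*log(-y)/2 + y*(-log(5) + 1 + log(3))/2 + exp(-4*y)/6


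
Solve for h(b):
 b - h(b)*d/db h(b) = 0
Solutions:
 h(b) = -sqrt(C1 + b^2)
 h(b) = sqrt(C1 + b^2)


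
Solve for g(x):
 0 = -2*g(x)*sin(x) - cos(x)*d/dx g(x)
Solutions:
 g(x) = C1*cos(x)^2


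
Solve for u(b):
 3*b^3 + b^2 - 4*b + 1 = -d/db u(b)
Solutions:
 u(b) = C1 - 3*b^4/4 - b^3/3 + 2*b^2 - b


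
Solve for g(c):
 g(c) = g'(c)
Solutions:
 g(c) = C1*exp(c)


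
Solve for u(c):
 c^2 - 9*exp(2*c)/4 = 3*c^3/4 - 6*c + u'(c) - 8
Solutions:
 u(c) = C1 - 3*c^4/16 + c^3/3 + 3*c^2 + 8*c - 9*exp(2*c)/8


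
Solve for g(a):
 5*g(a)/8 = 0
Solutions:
 g(a) = 0


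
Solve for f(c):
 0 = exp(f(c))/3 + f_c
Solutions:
 f(c) = log(1/(C1 + c)) + log(3)


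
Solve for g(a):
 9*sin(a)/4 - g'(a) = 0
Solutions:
 g(a) = C1 - 9*cos(a)/4


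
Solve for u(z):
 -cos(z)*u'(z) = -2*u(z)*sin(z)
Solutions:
 u(z) = C1/cos(z)^2


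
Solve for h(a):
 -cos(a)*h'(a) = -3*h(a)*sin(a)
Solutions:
 h(a) = C1/cos(a)^3


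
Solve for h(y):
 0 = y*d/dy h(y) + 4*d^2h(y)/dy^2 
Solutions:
 h(y) = C1 + C2*erf(sqrt(2)*y/4)


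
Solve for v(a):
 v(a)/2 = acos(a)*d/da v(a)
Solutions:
 v(a) = C1*exp(Integral(1/acos(a), a)/2)


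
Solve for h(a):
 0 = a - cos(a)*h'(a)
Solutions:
 h(a) = C1 + Integral(a/cos(a), a)


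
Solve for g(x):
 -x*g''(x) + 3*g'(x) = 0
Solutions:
 g(x) = C1 + C2*x^4


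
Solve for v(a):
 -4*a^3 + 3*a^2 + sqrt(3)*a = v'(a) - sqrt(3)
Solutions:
 v(a) = C1 - a^4 + a^3 + sqrt(3)*a^2/2 + sqrt(3)*a


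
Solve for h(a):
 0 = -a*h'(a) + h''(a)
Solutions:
 h(a) = C1 + C2*erfi(sqrt(2)*a/2)


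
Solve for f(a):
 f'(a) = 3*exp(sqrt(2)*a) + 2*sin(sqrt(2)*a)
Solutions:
 f(a) = C1 + 3*sqrt(2)*exp(sqrt(2)*a)/2 - sqrt(2)*cos(sqrt(2)*a)


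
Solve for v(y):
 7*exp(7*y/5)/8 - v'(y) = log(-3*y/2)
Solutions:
 v(y) = C1 - y*log(-y) + y*(-log(3) + log(2) + 1) + 5*exp(7*y/5)/8


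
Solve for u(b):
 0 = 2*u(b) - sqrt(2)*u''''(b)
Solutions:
 u(b) = C1*exp(-2^(1/8)*b) + C2*exp(2^(1/8)*b) + C3*sin(2^(1/8)*b) + C4*cos(2^(1/8)*b)


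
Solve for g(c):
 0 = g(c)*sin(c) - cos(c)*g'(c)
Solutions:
 g(c) = C1/cos(c)


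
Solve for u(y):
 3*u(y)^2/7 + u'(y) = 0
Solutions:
 u(y) = 7/(C1 + 3*y)


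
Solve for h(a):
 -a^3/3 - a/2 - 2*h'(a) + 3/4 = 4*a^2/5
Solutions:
 h(a) = C1 - a^4/24 - 2*a^3/15 - a^2/8 + 3*a/8


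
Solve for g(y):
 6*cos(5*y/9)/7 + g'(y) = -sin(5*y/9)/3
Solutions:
 g(y) = C1 - 54*sin(5*y/9)/35 + 3*cos(5*y/9)/5


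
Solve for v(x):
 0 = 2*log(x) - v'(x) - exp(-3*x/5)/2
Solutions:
 v(x) = C1 + 2*x*log(x) - 2*x + 5*exp(-3*x/5)/6


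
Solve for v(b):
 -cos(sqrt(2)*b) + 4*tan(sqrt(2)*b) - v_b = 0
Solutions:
 v(b) = C1 - 2*sqrt(2)*log(cos(sqrt(2)*b)) - sqrt(2)*sin(sqrt(2)*b)/2


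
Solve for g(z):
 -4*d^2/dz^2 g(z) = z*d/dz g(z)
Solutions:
 g(z) = C1 + C2*erf(sqrt(2)*z/4)


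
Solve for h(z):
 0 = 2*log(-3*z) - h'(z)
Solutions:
 h(z) = C1 + 2*z*log(-z) + 2*z*(-1 + log(3))


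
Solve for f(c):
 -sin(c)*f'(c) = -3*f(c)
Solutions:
 f(c) = C1*(cos(c) - 1)^(3/2)/(cos(c) + 1)^(3/2)


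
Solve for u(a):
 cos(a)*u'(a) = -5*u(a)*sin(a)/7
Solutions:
 u(a) = C1*cos(a)^(5/7)


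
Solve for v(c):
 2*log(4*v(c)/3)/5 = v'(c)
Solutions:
 -5*Integral(1/(log(_y) - log(3) + 2*log(2)), (_y, v(c)))/2 = C1 - c


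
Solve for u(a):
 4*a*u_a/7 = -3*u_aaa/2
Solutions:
 u(a) = C1 + Integral(C2*airyai(-2*21^(2/3)*a/21) + C3*airybi(-2*21^(2/3)*a/21), a)


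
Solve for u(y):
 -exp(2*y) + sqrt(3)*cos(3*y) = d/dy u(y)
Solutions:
 u(y) = C1 - exp(2*y)/2 + sqrt(3)*sin(3*y)/3


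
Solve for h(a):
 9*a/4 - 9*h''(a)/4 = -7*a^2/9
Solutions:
 h(a) = C1 + C2*a + 7*a^4/243 + a^3/6


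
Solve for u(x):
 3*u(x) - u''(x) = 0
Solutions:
 u(x) = C1*exp(-sqrt(3)*x) + C2*exp(sqrt(3)*x)


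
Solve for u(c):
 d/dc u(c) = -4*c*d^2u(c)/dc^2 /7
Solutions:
 u(c) = C1 + C2/c^(3/4)


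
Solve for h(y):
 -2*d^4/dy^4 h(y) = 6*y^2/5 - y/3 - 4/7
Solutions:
 h(y) = C1 + C2*y + C3*y^2 + C4*y^3 - y^6/600 + y^5/720 + y^4/84


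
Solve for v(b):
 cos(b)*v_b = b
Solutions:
 v(b) = C1 + Integral(b/cos(b), b)


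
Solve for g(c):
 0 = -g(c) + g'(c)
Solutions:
 g(c) = C1*exp(c)


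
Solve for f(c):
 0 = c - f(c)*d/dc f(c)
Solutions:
 f(c) = -sqrt(C1 + c^2)
 f(c) = sqrt(C1 + c^2)


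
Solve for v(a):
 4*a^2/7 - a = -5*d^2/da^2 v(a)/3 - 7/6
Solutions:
 v(a) = C1 + C2*a - a^4/35 + a^3/10 - 7*a^2/20


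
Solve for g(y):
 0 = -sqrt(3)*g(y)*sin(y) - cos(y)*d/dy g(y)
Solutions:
 g(y) = C1*cos(y)^(sqrt(3))


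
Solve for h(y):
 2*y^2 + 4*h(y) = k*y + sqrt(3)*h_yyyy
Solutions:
 h(y) = C1*exp(-sqrt(2)*3^(7/8)*y/3) + C2*exp(sqrt(2)*3^(7/8)*y/3) + C3*sin(sqrt(2)*3^(7/8)*y/3) + C4*cos(sqrt(2)*3^(7/8)*y/3) + k*y/4 - y^2/2


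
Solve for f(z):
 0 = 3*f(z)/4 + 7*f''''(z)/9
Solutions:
 f(z) = (C1*sin(21^(3/4)*z/14) + C2*cos(21^(3/4)*z/14))*exp(-21^(3/4)*z/14) + (C3*sin(21^(3/4)*z/14) + C4*cos(21^(3/4)*z/14))*exp(21^(3/4)*z/14)


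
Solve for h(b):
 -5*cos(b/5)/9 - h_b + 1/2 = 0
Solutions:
 h(b) = C1 + b/2 - 25*sin(b/5)/9


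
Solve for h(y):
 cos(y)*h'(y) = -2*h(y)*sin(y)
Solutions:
 h(y) = C1*cos(y)^2


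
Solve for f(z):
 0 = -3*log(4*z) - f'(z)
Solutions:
 f(z) = C1 - 3*z*log(z) - z*log(64) + 3*z


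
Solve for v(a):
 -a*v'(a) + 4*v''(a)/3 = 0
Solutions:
 v(a) = C1 + C2*erfi(sqrt(6)*a/4)


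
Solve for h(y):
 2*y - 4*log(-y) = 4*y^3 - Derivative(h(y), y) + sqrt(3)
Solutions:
 h(y) = C1 + y^4 - y^2 + 4*y*log(-y) + y*(-4 + sqrt(3))


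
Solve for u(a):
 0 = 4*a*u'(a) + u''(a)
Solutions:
 u(a) = C1 + C2*erf(sqrt(2)*a)


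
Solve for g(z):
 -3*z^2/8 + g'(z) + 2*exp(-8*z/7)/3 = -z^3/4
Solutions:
 g(z) = C1 - z^4/16 + z^3/8 + 7*exp(-8*z/7)/12


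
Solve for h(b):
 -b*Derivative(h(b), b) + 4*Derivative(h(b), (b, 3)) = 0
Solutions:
 h(b) = C1 + Integral(C2*airyai(2^(1/3)*b/2) + C3*airybi(2^(1/3)*b/2), b)


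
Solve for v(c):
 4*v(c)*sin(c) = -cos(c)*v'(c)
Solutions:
 v(c) = C1*cos(c)^4


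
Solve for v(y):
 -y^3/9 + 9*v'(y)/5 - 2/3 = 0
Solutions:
 v(y) = C1 + 5*y^4/324 + 10*y/27


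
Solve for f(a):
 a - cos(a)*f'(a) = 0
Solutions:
 f(a) = C1 + Integral(a/cos(a), a)


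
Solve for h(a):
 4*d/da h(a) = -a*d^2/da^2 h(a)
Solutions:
 h(a) = C1 + C2/a^3


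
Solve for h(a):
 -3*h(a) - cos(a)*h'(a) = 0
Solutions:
 h(a) = C1*(sin(a) - 1)^(3/2)/(sin(a) + 1)^(3/2)


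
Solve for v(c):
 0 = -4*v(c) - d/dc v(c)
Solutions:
 v(c) = C1*exp(-4*c)


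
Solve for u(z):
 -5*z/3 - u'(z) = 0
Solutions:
 u(z) = C1 - 5*z^2/6


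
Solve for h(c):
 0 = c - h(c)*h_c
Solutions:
 h(c) = -sqrt(C1 + c^2)
 h(c) = sqrt(C1 + c^2)


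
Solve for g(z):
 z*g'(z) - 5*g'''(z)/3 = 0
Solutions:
 g(z) = C1 + Integral(C2*airyai(3^(1/3)*5^(2/3)*z/5) + C3*airybi(3^(1/3)*5^(2/3)*z/5), z)


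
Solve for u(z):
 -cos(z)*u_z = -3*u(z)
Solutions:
 u(z) = C1*(sin(z) + 1)^(3/2)/(sin(z) - 1)^(3/2)


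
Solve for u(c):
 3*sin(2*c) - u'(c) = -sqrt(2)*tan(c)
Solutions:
 u(c) = C1 - sqrt(2)*log(cos(c)) - 3*cos(2*c)/2


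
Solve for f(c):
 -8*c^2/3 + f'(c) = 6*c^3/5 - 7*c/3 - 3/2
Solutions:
 f(c) = C1 + 3*c^4/10 + 8*c^3/9 - 7*c^2/6 - 3*c/2


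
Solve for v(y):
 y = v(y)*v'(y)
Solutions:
 v(y) = -sqrt(C1 + y^2)
 v(y) = sqrt(C1 + y^2)


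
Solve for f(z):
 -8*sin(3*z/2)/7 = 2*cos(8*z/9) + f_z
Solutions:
 f(z) = C1 - 9*sin(8*z/9)/4 + 16*cos(3*z/2)/21


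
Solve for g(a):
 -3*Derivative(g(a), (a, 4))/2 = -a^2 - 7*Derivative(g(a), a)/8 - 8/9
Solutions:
 g(a) = C1 + C4*exp(126^(1/3)*a/6) - 8*a^3/21 - 64*a/63 + (C2*sin(14^(1/3)*3^(1/6)*a/4) + C3*cos(14^(1/3)*3^(1/6)*a/4))*exp(-126^(1/3)*a/12)


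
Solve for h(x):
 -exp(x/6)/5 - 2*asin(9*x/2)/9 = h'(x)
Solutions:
 h(x) = C1 - 2*x*asin(9*x/2)/9 - 2*sqrt(4 - 81*x^2)/81 - 6*exp(x/6)/5


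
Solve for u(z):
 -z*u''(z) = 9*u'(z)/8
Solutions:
 u(z) = C1 + C2/z^(1/8)


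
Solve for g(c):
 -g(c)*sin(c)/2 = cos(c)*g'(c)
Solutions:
 g(c) = C1*sqrt(cos(c))


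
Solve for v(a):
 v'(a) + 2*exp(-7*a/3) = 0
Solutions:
 v(a) = C1 + 6*exp(-7*a/3)/7


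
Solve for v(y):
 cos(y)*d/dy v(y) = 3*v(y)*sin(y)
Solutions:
 v(y) = C1/cos(y)^3


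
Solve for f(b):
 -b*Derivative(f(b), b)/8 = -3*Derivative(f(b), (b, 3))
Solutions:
 f(b) = C1 + Integral(C2*airyai(3^(2/3)*b/6) + C3*airybi(3^(2/3)*b/6), b)


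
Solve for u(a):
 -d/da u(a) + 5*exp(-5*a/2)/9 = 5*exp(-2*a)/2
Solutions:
 u(a) = C1 + 5*exp(-2*a)/4 - 2*exp(-5*a/2)/9


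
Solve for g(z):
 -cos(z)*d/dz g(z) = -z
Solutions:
 g(z) = C1 + Integral(z/cos(z), z)


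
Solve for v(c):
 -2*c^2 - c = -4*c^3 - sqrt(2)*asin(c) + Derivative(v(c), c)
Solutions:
 v(c) = C1 + c^4 - 2*c^3/3 - c^2/2 + sqrt(2)*(c*asin(c) + sqrt(1 - c^2))


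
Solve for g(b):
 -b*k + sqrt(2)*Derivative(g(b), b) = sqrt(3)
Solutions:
 g(b) = C1 + sqrt(2)*b^2*k/4 + sqrt(6)*b/2


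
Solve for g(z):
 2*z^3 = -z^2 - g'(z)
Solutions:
 g(z) = C1 - z^4/2 - z^3/3


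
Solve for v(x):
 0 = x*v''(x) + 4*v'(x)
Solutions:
 v(x) = C1 + C2/x^3


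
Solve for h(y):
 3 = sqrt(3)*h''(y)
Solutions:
 h(y) = C1 + C2*y + sqrt(3)*y^2/2


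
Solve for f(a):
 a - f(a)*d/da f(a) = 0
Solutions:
 f(a) = -sqrt(C1 + a^2)
 f(a) = sqrt(C1 + a^2)


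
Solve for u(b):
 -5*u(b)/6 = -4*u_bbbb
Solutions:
 u(b) = C1*exp(-270^(1/4)*b/6) + C2*exp(270^(1/4)*b/6) + C3*sin(270^(1/4)*b/6) + C4*cos(270^(1/4)*b/6)


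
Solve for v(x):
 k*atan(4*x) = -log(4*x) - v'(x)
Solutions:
 v(x) = C1 - k*(x*atan(4*x) - log(16*x^2 + 1)/8) - x*log(x) - 2*x*log(2) + x


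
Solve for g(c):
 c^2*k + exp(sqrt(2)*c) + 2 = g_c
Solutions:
 g(c) = C1 + c^3*k/3 + 2*c + sqrt(2)*exp(sqrt(2)*c)/2


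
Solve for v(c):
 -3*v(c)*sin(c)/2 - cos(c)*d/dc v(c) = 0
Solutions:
 v(c) = C1*cos(c)^(3/2)


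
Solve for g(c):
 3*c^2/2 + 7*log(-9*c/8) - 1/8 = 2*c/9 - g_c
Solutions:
 g(c) = C1 - c^3/2 + c^2/9 - 7*c*log(-c) + c*(-14*log(3) + 57/8 + 21*log(2))


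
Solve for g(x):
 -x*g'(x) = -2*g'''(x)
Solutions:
 g(x) = C1 + Integral(C2*airyai(2^(2/3)*x/2) + C3*airybi(2^(2/3)*x/2), x)


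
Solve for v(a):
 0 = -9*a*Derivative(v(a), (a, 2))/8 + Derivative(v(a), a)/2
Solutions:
 v(a) = C1 + C2*a^(13/9)


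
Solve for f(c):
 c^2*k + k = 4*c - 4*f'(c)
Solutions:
 f(c) = C1 - c^3*k/12 + c^2/2 - c*k/4


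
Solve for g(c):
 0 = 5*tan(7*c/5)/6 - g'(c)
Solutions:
 g(c) = C1 - 25*log(cos(7*c/5))/42


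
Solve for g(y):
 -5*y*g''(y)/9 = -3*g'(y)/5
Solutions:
 g(y) = C1 + C2*y^(52/25)


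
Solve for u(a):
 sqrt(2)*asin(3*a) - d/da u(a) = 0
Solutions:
 u(a) = C1 + sqrt(2)*(a*asin(3*a) + sqrt(1 - 9*a^2)/3)


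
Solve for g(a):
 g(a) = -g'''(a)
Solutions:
 g(a) = C3*exp(-a) + (C1*sin(sqrt(3)*a/2) + C2*cos(sqrt(3)*a/2))*exp(a/2)


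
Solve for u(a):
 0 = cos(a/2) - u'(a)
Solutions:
 u(a) = C1 + 2*sin(a/2)


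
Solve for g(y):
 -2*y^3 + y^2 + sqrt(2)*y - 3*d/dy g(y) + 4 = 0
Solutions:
 g(y) = C1 - y^4/6 + y^3/9 + sqrt(2)*y^2/6 + 4*y/3


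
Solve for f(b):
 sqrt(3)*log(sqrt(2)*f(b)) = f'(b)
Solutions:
 -2*sqrt(3)*Integral(1/(2*log(_y) + log(2)), (_y, f(b)))/3 = C1 - b


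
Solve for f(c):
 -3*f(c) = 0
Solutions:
 f(c) = 0


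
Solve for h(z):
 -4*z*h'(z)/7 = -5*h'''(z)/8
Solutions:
 h(z) = C1 + Integral(C2*airyai(2*70^(2/3)*z/35) + C3*airybi(2*70^(2/3)*z/35), z)


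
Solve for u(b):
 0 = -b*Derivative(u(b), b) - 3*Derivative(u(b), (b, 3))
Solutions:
 u(b) = C1 + Integral(C2*airyai(-3^(2/3)*b/3) + C3*airybi(-3^(2/3)*b/3), b)


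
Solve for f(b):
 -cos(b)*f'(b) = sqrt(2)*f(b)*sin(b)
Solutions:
 f(b) = C1*cos(b)^(sqrt(2))
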